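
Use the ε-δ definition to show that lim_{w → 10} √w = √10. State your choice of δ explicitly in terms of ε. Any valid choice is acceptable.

δ = min(10, √10·ε)

Let ε > 0. We want δ > 0 such that 0 < |w − 10| < δ implies |√w − √10| < ε.
Multiplying by the conjugate, |√w − √10| = |w − 10|/(√w + √10).
Restrict δ ≤ 10 so that |w − 10| < 10 forces w > 0, and then √w + √10 > √10.
Hence |√w − √10| < |w − 10|/√10, which is < ε once |w − 10| < √10·ε.
Take δ = min(10, √10·ε). If 0 < |w − 10| < δ then w > 0 and |√w − √10| < |w − 10|/√10 < ε.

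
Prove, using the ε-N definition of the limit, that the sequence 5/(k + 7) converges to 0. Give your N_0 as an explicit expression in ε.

Let ε > 0 be given. For k ≥ 1, |5/(k + 7) − 0| = 5/(k + 7) ≤ 5/k.
We need 5/k < ε, i.e. k > 5/ε.
Take N_0 = 5/ε. If k > N_0 then |5/(k + 7)| ≤ 5/k < ε.

N_0 = 5/ε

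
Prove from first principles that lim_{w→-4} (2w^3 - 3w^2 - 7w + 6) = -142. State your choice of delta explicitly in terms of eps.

Let eps > 0. We want delta > 0 such that 0 < |w + 4| < delta implies |(2w^3 - 3w^2 - 7w + 6) + 142| < eps.
(2w^3 - 3w^2 - 7w + 6) + 142 = 2w^3 - 3w^2 - 7w + 148 = (w + 4)(2w^2 - 11w + 37).
So |(2w^3 - 3w^2 - 7w + 6) + 142| = |w + 4|·|2w^2 - 11w + 37|.
Require delta ≤ 1. Then |w + 4| < 1 gives |w| < 5, and by the triangle inequality |2w^2 - 11w + 37| ≤ 2·5^2 + 11·5 + 37 = 142.
Hence |(2w^3 - 3w^2 - 7w + 6) + 142| ≤ 142|w + 4| < eps provided |w + 4| < eps/142.
Choosing delta = min(1, eps/142) ensures both conditions, hence |(2w^3 - 3w^2 - 7w + 6) + 142| < eps.

delta = min(1, eps/142)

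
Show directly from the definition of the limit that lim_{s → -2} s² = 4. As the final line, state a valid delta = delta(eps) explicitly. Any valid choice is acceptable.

Let eps > 0. We seek delta > 0 with 0 < |s + 2| < delta ⇒ |s² − 4| < eps.
Factor: s² − 4 = (s + 2)(s - 2), so |s² − 4| = |s + 2|·|s - 2|.
Impose delta ≤ 1 so that |s| < 3; then |s - 2| ≤ 5.
Hence |s² − 4| ≤ 5|s + 2|, which is < eps once |s + 2| < eps/5.
Take delta = min(1, eps/5). If 0 < |s + 2| < delta then both bounds hold and |s² − 4| ≤ 5|s + 2| < 5·(eps/5) = eps.

delta = min(1, eps/5)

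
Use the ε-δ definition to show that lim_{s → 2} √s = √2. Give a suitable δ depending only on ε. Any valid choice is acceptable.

δ = min(2, √2·ε)

Suppose ε > 0. We want δ > 0 such that 0 < |s − 2| < δ implies |√s − √2| < ε.
Multiplying by the conjugate, |√s − √2| = |s − 2|/(√s + √2).
Restrict δ ≤ 2 so that |s − 2| < 2 forces s > 0, and then √s + √2 > √2.
Hence |√s − √2| < |s − 2|/√2, which is < ε once |s − 2| < √2·ε.
Take δ = min(2, √2·ε). If 0 < |s − 2| < δ then s > 0 and |√s − √2| < |s − 2|/√2 < ε.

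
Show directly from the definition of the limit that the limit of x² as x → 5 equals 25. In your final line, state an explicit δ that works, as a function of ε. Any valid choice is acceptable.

δ = min(1, ε/11)

Let ε > 0. We seek δ > 0 with 0 < |x − 5| < δ ⇒ |x² − 25| < ε.
Factor: x² − 25 = (x − 5)(x + 5), so |x² − 25| = |x − 5|·|x + 5|.
Impose δ ≤ 1 so that |x| < 6; then |x + 5| ≤ 11.
Hence |x² − 25| ≤ 11|x − 5|, which is < ε once |x − 5| < ε/11.
Take δ = min(1, ε/11). If 0 < |x − 5| < δ then both bounds hold and |x² − 25| ≤ 11|x − 5| < 11·(ε/11) = ε.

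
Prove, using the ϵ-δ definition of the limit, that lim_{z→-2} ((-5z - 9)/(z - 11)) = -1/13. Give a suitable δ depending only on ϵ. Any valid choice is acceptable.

Let ϵ > 0 be given. We want δ > 0 with 0 < |z + 2| < δ ⇒ |(-5z - 9)/(z - 11) + 1/13| < ϵ.
Combining over a common denominator, (-5z - 9)/(z - 11) + 1/13 = [(-5z - 9)·(-13) − 1·(z - 11)] / [(-13)·(z - 11)] = 64(z + 2) / ((-13)(z - 11)).
So |(-5z - 9)/(z - 11) + 1/13| = 64|z + 2| / (13·|z − 11|).
Restrict δ ≤ 13/2. Then |z + 2| < 13/2 gives |z − 11| = |(z + 2) + (-13)| ≥ 13 − 13/2 = 13/2.
Hence |(-5z - 9)/(z - 11) + 1/13| < 64|z + 2|/(13·(13/2)) = (128/169)|z + 2|, which is < ϵ once |z + 2| < (169/128)ϵ.
Take δ = min(13/2, (169/128)ϵ). Then 0 < |z + 2| < δ forces both bounds, so |(-5z - 9)/(z - 11) + 1/13| < ϵ.

δ = min(13/2, (169/128)ϵ)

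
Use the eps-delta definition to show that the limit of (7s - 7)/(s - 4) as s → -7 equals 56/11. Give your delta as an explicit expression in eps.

Let eps > 0. We want delta > 0 with 0 < |s + 7| < delta ⇒ |(7s - 7)/(s - 4) − (56/11)| < eps.
Combining over a common denominator, (7s - 7)/(s - 4) − (56/11) = [(7s - 7)·(-11) − (-56)·(s - 4)] / [(-11)·(s - 4)] = -21(s + 7) / ((-11)(s - 4)).
So |(7s - 7)/(s - 4) − (56/11)| = 21|s + 7| / (11·|s − 4|).
Restrict delta ≤ 11/2. Then |s + 7| < 11/2 gives |s − 4| = |(s + 7) + (-11)| ≥ 11 − 11/2 = 11/2.
Hence |(7s - 7)/(s - 4) − (56/11)| < 21|s + 7|/(11·(11/2)) = (42/121)|s + 7|, which is < eps once |s + 7| < (121/42)eps.
Take delta = min(11/2, (121/42)eps). Then 0 < |s + 7| < delta forces both bounds, so |(7s - 7)/(s - 4) − (56/11)| < eps.

delta = min(11/2, (121/42)eps)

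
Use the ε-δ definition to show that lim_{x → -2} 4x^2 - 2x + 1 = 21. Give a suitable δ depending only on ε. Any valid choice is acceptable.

Let ε > 0. We want δ > 0 such that 0 < |x + 2| < δ implies |(4x^2 - 2x + 1) − 21| < ε.
(4x^2 - 2x + 1) − 21 = 4x^2 - 2x - 20 = (x + 2)(4x - 10).
So |(4x^2 - 2x + 1) − 21| = |x + 2|·|4x - 10|.
Require δ ≤ 1. Then |x + 2| < 1 gives |x| < 3, and by the triangle inequality |4x - 10| ≤ 4·3 + 10 = 22.
Hence |(4x^2 - 2x + 1) − 21| ≤ 22|x + 2| < ε provided |x + 2| < ε/22.
Choosing δ = min(1, ε/22) ensures both conditions, hence |(4x^2 - 2x + 1) − 21| < ε.

δ = min(1, ε/22)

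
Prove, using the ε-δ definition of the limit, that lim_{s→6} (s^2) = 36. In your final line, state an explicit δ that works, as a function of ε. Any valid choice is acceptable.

Let ε > 0. We seek δ > 0 with 0 < |s − 6| < δ ⇒ |s^2 − 36| < ε.
Factor: s^2 − 36 = (s − 6)(s + 6), so |s^2 − 36| = |s − 6|·|s + 6|.
Restrict δ ≤ 1. Then |s − 6| < 1 gives |s| < 7, so by the triangle inequality |s + 6| ≤ 7 + 6 = 13.
Hence |s^2 − 36| ≤ 13|s − 6|, which is < ε once |s − 6| < ε/13.
Take δ = min(1, ε/13). If 0 < |s − 6| < δ then both bounds hold and |s^2 − 36| ≤ 13|s − 6| < 13·(ε/13) = ε.

δ = min(1, ε/13)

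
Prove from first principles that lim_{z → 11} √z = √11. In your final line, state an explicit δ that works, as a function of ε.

Let ε > 0 be given. We want δ > 0 such that 0 < |z − 11| < δ implies |√z − √11| < ε.
Multiplying by the conjugate, |√z − √11| = |z − 11|/(√z + √11).
Restrict δ ≤ 11 so that |z − 11| < 11 forces z > 0, and then √z + √11 > √11.
Hence |√z − √11| < |z − 11|/√11, which is < ε once |z − 11| < √11·ε.
Take δ = min(11, √11·ε). If 0 < |z − 11| < δ then z > 0 and |√z − √11| < |z − 11|/√11 < ε.

δ = min(11, √11·ε)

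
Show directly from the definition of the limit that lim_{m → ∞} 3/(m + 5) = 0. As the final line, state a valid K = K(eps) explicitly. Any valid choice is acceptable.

K = 3/eps

Suppose eps > 0. For m ≥ 1, |3/(m + 5) − 0| = 3/(m + 5) ≤ 3/m.
We need 3/m < eps, i.e. m > 3/eps.
Take K = 3/eps. If m > K then |3/(m + 5)| ≤ 3/m < eps.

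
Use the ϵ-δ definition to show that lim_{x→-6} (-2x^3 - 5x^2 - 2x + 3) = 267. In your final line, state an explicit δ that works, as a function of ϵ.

Fix ϵ > 0. We want δ > 0 such that 0 < |x + 6| < δ implies |(-2x^3 - 5x^2 - 2x + 3) − 267| < ϵ.
(-2x^3 - 5x^2 - 2x + 3) − 267 = -2x^3 - 5x^2 - 2x - 264 = (x + 6)(-2x^2 + 7x - 44).
So |(-2x^3 - 5x^2 - 2x + 3) − 267| = |x + 6|·|-2x^2 + 7x - 44|.
Require δ ≤ 2. Then |x + 6| < 2 gives |x| < 8, and by the triangle inequality |-2x^2 + 7x - 44| ≤ 2·8^2 + 7·8 + 44 = 228.
Hence |(-2x^3 - 5x^2 - 2x + 3) − 267| ≤ 228|x + 6| < ϵ provided |x + 6| < ϵ/228.
Take δ = min(2, ϵ/228). Then 0 < |x + 6| < δ gives both |x + 6| < 2 and |x + 6| < ϵ/228, so |(-2x^3 - 5x^2 - 2x + 3) − 267| < ϵ.

δ = min(2, ϵ/228)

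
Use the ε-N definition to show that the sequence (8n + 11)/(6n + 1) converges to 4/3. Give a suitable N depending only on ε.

Let ε > 0. For n ≥ 1, |(8n + 11)/(6n + 1) − (4/3)| = |58|/(6(6n + 1)) = 58/(6(6n + 1)).
Since 6n + 1 ≥ 6n for n ≥ 1, this is ≤ 58/(6·6n) = (29/18)/n.
So |(8n + 11)/(6n + 1) − (4/3)| < ε whenever n > (29/18)/ε.
Take N = (29/18)/ε. If n > N then |(8n + 11)/(6n + 1) − (4/3)| ≤ (29/18)/n < ε.

N = (29/18)/ε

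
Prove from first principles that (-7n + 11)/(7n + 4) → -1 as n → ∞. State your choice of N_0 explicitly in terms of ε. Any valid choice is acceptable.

N_0 = (15/7)/ε

Let ε > 0. For n ≥ 1, |(-7n + 11)/(7n + 4) + 1| = |105|/(7(7n + 4)) = 105/(7(7n + 4)).
Since 7n + 4 ≥ 7n for n ≥ 1, this is ≤ 105/(7·7n) = (15/7)/n.
So |(-7n + 11)/(7n + 4) + 1| < ε whenever n > (15/7)/ε.
Take N_0 = (15/7)/ε. If n > N_0 then |(-7n + 11)/(7n + 4) + 1| ≤ (15/7)/n < ε.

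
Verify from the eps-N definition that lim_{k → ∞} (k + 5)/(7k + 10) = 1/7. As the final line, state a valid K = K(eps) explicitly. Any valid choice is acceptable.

K = (25/49)/eps

Let eps > 0. For k ≥ 1, |(k + 5)/(7k + 10) − (1/7)| = |25|/(7(7k + 10)) = 25/(7(7k + 10)).
Since 7k + 10 ≥ 7k for k ≥ 1, this is ≤ 25/(7·7k) = (25/49)/k.
So |(k + 5)/(7k + 10) − (1/7)| < eps whenever k > (25/49)/eps.
Take K = (25/49)/eps. If k > K then |(k + 5)/(7k + 10) − (1/7)| ≤ (25/49)/k < eps.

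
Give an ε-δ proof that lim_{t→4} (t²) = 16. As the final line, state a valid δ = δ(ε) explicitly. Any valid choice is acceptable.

Let ε > 0 be given. We seek δ > 0 with 0 < |t − 4| < δ ⇒ |t² − 16| < ε.
Factor: t² − 16 = (t − 4)(t + 4), so |t² − 16| = |t − 4|·|t + 4|.
Impose δ ≤ 1 so that |t| < 5; then |t + 4| ≤ 9.
Hence |t² − 16| ≤ 9|t − 4|, which is < ε once |t − 4| < ε/9.
Take δ = min(1, ε/9). If 0 < |t − 4| < δ then both bounds hold and |t² − 16| ≤ 9|t − 4| < 9·(ε/9) = ε.

δ = min(1, ε/9)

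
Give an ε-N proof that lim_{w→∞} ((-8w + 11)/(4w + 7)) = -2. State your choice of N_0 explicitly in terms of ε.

Suppose ε > 0. We seek N_0 > 0 such that w > N_0 implies |(-8w + 11)/(4w + 7) + 2| < ε.
(-8w + 11)/(4w + 7) + 2 = (4(-8w + 11) − (-8)(4w + 7)) / (4(4w + 7)) = 100/(4(4w + 7)).
For w > 0 we have 4w + 7 > 4w, so |(-8w + 11)/(4w + 7) + 2| = 100/(4(4w + 7)) < 100/(4·4w) = (25/4)/w.
Thus |(-8w + 11)/(4w + 7) + 2| < ε whenever w > (25/4)/ε.
Take N_0 = (25/4)/ε. If w > N_0 then |(-8w + 11)/(4w + 7) + 2| < (25/4)/w < ε.

N_0 = (25/4)/ε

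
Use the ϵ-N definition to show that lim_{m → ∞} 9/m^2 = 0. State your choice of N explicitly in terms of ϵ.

N = (9/ϵ)^{1/2}

Suppose ϵ > 0. For m ≥ 1, |9/m^2 − 0| = 9/m^2.
9/m^2 < ϵ ⇔ m^2 > 9/ϵ ⇔ m > (9/ϵ)^{1/2}.
Take N = (9/ϵ)^{1/2}. Then m > N implies 9/m^2 < ϵ.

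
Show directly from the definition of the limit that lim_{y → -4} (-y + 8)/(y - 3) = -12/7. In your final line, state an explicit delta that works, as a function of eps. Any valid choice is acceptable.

delta = min(7/2, (49/10)eps)

Let eps > 0 be given. We want delta > 0 with 0 < |y + 4| < delta ⇒ |(-y + 8)/(y - 3) + 12/7| < eps.
Combining over a common denominator, (-y + 8)/(y - 3) + 12/7 = [(-y + 8)·(-7) − 12·(y - 3)] / [(-7)·(y - 3)] = -5(y + 4) / ((-7)(y - 3)).
So |(-y + 8)/(y - 3) + 12/7| = 5|y + 4| / (7·|y − 3|).
Require delta ≤ 7/2, so |y − 3| ≥ |-7| − |y + 4| > 7 − 7/2 = 7/2.
Hence |(-y + 8)/(y - 3) + 12/7| < 5|y + 4|/(7·(7/2)) = (10/49)|y + 4|, which is < eps once |y + 4| < (49/10)eps.
Take delta = min(7/2, (49/10)eps). Then 0 < |y + 4| < delta forces both bounds, so |(-y + 8)/(y - 3) + 12/7| < eps.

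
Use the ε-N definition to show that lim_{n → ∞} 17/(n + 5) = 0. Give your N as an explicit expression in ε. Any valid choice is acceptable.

N = 17/ε

Suppose ε > 0. For n ≥ 1, |17/(n + 5) − 0| = 17/(n + 5) ≤ 17/n.
We need 17/n < ε, i.e. n > 17/ε.
Take N = 17/ε. If n > N then |17/(n + 5)| ≤ 17/n < ε.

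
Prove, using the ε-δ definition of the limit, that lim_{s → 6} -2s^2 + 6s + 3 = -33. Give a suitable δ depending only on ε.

Suppose ε > 0. We want δ > 0 such that 0 < |s − 6| < δ implies |(-2s^2 + 6s + 3) + 33| < ε.
(-2s^2 + 6s + 3) + 33 = -2s^2 + 6s + 36 = (s − 6)(-2s - 6).
So |(-2s^2 + 6s + 3) + 33| = |s − 6|·|-2s - 6|.
Assume first that |s − 6| < 1, so |s| < 7. Then |-2s - 6| ≤ 2·7 + 6 = 20.
Hence |(-2s^2 + 6s + 3) + 33| ≤ 20|s − 6| < ε provided |s − 6| < ε/20.
Choosing δ = min(1, ε/20) ensures both conditions, hence |(-2s^2 + 6s + 3) + 33| < ε.

δ = min(1, ε/20)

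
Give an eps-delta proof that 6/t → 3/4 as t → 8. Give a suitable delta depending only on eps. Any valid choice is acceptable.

delta = min(4, (16/3)eps)

Suppose eps > 0. We seek delta > 0 such that 0 < |t − 8| < delta implies |6/t − (3/4)| < eps.
|6/t − (3/4)| = 6·|8 − t|/(8·|t|) = 6|t − 8|/(8|t|).
Require delta ≤ 4 so that |t| > 8 − 4 = 4, hence 8|t| > 32.
Then |6/t − (3/4)| < 6|t − 8|/32, which is < eps when |t − 8| < (16/3)eps.
Take delta = min(4, (16/3)eps). Then 0 < |t − 8| < delta gives both |t − 8| < 4 and |t − 8| < (16/3)eps, so |6/t − (3/4)| < eps.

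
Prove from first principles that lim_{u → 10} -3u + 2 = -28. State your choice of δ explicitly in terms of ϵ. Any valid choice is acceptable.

Let ϵ > 0. We need δ > 0 so that 0 < |u − 10| < δ implies |(-3u + 2) + 28| < ϵ.
Since (-3u + 2) + 28 = -3(u − 10), we have |(-3u + 2) + 28| = 3|u − 10|.
So 3|u − 10| < ϵ exactly when |u − 10| < ϵ/3.
Take δ = ϵ/3. If 0 < |u − 10| < δ then |(-3u + 2) + 28| = 3|u − 10| < 3·(ϵ/3) = ϵ.

δ = ϵ/3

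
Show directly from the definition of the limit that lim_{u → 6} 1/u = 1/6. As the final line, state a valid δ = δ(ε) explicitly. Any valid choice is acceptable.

δ = min(3, 18ε)

Suppose ε > 0. We seek δ > 0 such that 0 < |u − 6| < δ implies |1/u − (1/6)| < ε.
|1/u − (1/6)| = |6 − u|/(6·|u|) = |u − 6|/(6|u|).
Require δ ≤ 3 so that |u| > 6 − 3 = 3, hence 6|u| > 18.
Then |1/u − (1/6)| < |u − 6|/18, which is < ε when |u − 6| < 18ε.
Take δ = min(3, 18ε). Then 0 < |u − 6| < δ gives both |u − 6| < 3 and |u − 6| < 18ε, so |1/u − (1/6)| < ε.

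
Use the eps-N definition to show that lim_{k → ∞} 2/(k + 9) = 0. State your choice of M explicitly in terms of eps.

Fix eps > 0. For k ≥ 1, |2/(k + 9) − 0| = 2/(k + 9) ≤ 2/k.
We need 2/k < eps, i.e. k > 2/eps.
Take M = 2/eps. If k > M then |2/(k + 9)| ≤ 2/k < eps.

M = 2/eps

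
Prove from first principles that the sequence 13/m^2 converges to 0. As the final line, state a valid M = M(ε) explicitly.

M = (13/ε)^{1/2}

Let ε > 0 be given. For m ≥ 1, |13/m^2 − 0| = 13/m^2.
13/m^2 < ε ⇔ m^2 > 13/ε ⇔ m > (13/ε)^{1/2}.
Take M = (13/ε)^{1/2}. Then m > M implies 13/m^2 < ε.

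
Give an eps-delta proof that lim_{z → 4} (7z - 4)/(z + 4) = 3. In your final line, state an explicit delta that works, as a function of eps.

delta = min(4, eps)

Fix eps > 0. We want delta > 0 with 0 < |z − 4| < delta ⇒ |(7z - 4)/(z + 4) − 3| < eps.
Combining over a common denominator, (7z - 4)/(z + 4) − 3 = [(7z - 4)·8 − 24·(z + 4)] / [8·(z + 4)] = 32(z − 4) / (8(z + 4)).
So |(7z - 4)/(z + 4) − 3| = 32|z − 4| / (8·|z + 4|).
Restrict delta ≤ 4. Then |z − 4| < 4 gives |z + 4| = |(z − 4) + 8| ≥ 8 − 4 = 4.
Hence |(7z - 4)/(z + 4) − 3| < 32|z − 4|/(8·4) = |z − 4|, which is < eps once |z − 4| < eps.
Take delta = min(4, eps). Then 0 < |z − 4| < delta forces both bounds, so |(7z - 4)/(z + 4) − 3| < eps.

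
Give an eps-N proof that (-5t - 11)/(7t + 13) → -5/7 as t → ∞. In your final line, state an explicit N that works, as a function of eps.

N = (12/49)/eps

Suppose eps > 0. We seek N > 0 such that t > N implies |(-5t - 11)/(7t + 13) + 5/7| < eps.
(-5t - 11)/(7t + 13) + 5/7 = (7(-5t - 11) − (-5)(7t + 13)) / (7(7t + 13)) = -12/(7(7t + 13)).
For t > 0 we have 7t + 13 > 7t, so |(-5t - 11)/(7t + 13) + 5/7| = 12/(7(7t + 13)) < 12/(7·7t) = (12/49)/t.
Thus |(-5t - 11)/(7t + 13) + 5/7| < eps whenever t > (12/49)/eps.
Take N = (12/49)/eps. If t > N then |(-5t - 11)/(7t + 13) + 5/7| < (12/49)/t < eps.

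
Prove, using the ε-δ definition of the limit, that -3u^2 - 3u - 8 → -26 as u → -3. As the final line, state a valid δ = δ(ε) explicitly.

δ = min(2, ε/21)

Fix ε > 0. We want δ > 0 such that 0 < |u + 3| < δ implies |(-3u^2 - 3u - 8) + 26| < ε.
(-3u^2 - 3u - 8) + 26 = -3u^2 - 3u + 18 = (u + 3)(-3u + 6).
So |(-3u^2 - 3u - 8) + 26| = |u + 3|·|-3u + 6|.
Assume first that |u + 3| < 2, so |u| < 5. Then |-3u + 6| ≤ 3·5 + 6 = 21.
Hence |(-3u^2 - 3u - 8) + 26| ≤ 21|u + 3| < ε provided |u + 3| < ε/21.
Choosing δ = min(2, ε/21) ensures both conditions, hence |(-3u^2 - 3u - 8) + 26| < ε.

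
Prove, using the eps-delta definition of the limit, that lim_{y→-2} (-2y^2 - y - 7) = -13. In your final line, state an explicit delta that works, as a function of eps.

delta = min(1, eps/9)

Suppose eps > 0. We want delta > 0 such that 0 < |y + 2| < delta implies |(-2y^2 - y - 7) + 13| < eps.
(-2y^2 - y - 7) + 13 = -2y^2 - y + 6 = (y + 2)(-2y + 3).
So |(-2y^2 - y - 7) + 13| = |y + 2|·|-2y + 3|.
Require delta ≤ 1. Then |y + 2| < 1 gives |y| < 3, and by the triangle inequality |-2y + 3| ≤ 2·3 + 3 = 9.
Hence |(-2y^2 - y - 7) + 13| ≤ 9|y + 2| < eps provided |y + 2| < eps/9.
Choosing delta = min(1, eps/9) ensures both conditions, hence |(-2y^2 - y - 7) + 13| < eps.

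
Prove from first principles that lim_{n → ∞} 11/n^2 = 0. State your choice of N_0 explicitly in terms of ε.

N_0 = (11/ε)^{1/2}

Let ε > 0. For n ≥ 1, |11/n^2 − 0| = 11/n^2.
11/n^2 < ε ⇔ n^2 > 11/ε ⇔ n > (11/ε)^{1/2}.
Take N_0 = (11/ε)^{1/2}. Then n > N_0 implies 11/n^2 < ε.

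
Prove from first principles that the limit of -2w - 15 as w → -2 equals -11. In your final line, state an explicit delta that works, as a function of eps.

Let eps > 0. We need delta > 0 so that 0 < |w + 2| < delta implies |(-2w - 15) + 11| < eps.
|(-2w - 15) + 11| = |-2w - 4| = 2|w + 2|.
Thus it suffices that |w + 2| < eps/2.
Choosing delta = eps/2 gives |(-2w - 15) + 11| = 2|w + 2| < eps whenever |w + 2| < delta.

delta = eps/2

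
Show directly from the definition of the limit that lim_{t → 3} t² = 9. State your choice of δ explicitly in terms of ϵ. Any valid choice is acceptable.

δ = min(1, ϵ/7)

Let ϵ > 0. We seek δ > 0 with 0 < |t − 3| < δ ⇒ |t² − 9| < ϵ.
Factor: t² − 9 = (t − 3)(t + 3), so |t² − 9| = |t − 3|·|t + 3|.
Restrict δ ≤ 1. Then |t − 3| < 1 gives |t| < 4, so by the triangle inequality |t + 3| ≤ 4 + 3 = 7.
Hence |t² − 9| ≤ 7|t − 3|, which is < ϵ once |t − 3| < ϵ/7.
Take δ = min(1, ϵ/7). If 0 < |t − 3| < δ then both bounds hold and |t² − 9| ≤ 7|t − 3| < 7·(ϵ/7) = ϵ.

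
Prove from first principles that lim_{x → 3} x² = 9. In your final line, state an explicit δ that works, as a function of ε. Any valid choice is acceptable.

δ = min(1, ε/7)

Fix ε > 0. We seek δ > 0 with 0 < |x − 3| < δ ⇒ |x² − 9| < ε.
Factor: x² − 9 = (x − 3)(x + 3), so |x² − 9| = |x − 3|·|x + 3|.
Impose δ ≤ 1 so that |x| < 4; then |x + 3| ≤ 7.
Hence |x² − 9| ≤ 7|x − 3|, which is < ε once |x − 3| < ε/7.
Take δ = min(1, ε/7). If 0 < |x − 3| < δ then both bounds hold and |x² − 9| ≤ 7|x − 3| < 7·(ε/7) = ε.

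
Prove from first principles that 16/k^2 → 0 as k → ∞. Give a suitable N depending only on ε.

Fix ε > 0. For k ≥ 1, |16/k^2 − 0| = 16/k^2.
16/k^2 < ε ⇔ k^2 > 16/ε ⇔ k > (16/ε)^{1/2}.
Take N = (16/ε)^{1/2}. Then k > N implies 16/k^2 < ε.

N = (16/ε)^{1/2}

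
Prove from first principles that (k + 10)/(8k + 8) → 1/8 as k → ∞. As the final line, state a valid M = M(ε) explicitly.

Fix ε > 0. For k ≥ 1, |(k + 10)/(8k + 8) − (1/8)| = |72|/(8(8k + 8)) = 72/(8(8k + 8)).
Since 8k + 8 ≥ 8k for k ≥ 1, this is ≤ 72/(8·8k) = (9/8)/k.
So |(k + 10)/(8k + 8) − (1/8)| < ε whenever k > (9/8)/ε.
Take M = (9/8)/ε. If k > M then |(k + 10)/(8k + 8) − (1/8)| ≤ (9/8)/k < ε.

M = (9/8)/ε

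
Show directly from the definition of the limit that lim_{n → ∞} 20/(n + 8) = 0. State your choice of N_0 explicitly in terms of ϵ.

Let ϵ > 0 be given. For n ≥ 1, |20/(n + 8) − 0| = 20/(n + 8) ≤ 20/n.
We need 20/n < ϵ, i.e. n > 20/ϵ.
Take N_0 = 20/ϵ. If n > N_0 then |20/(n + 8)| ≤ 20/n < ϵ.

N_0 = 20/ϵ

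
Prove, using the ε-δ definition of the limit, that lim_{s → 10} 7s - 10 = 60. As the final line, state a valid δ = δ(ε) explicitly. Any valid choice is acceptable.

δ = ε/7

Let ε > 0 be given. We need δ > 0 so that 0 < |s − 10| < δ implies |(7s - 10) − 60| < ε.
Since (7s - 10) − 60 = 7(s − 10), we have |(7s - 10) − 60| = 7|s − 10|.
So 7|s − 10| < ε exactly when |s − 10| < ε/7.
Take δ = ε/7. If 0 < |s − 10| < δ then |(7s - 10) − 60| = 7|s − 10| < 7·(ε/7) = ε.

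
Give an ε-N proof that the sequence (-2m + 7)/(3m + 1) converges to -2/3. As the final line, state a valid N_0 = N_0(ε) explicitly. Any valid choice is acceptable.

N_0 = (23/9)/ε

Let ε > 0 be given. For m ≥ 1, |(-2m + 7)/(3m + 1) + 2/3| = |23|/(3(3m + 1)) = 23/(3(3m + 1)).
Since 3m + 1 ≥ 3m for m ≥ 1, this is ≤ 23/(3·3m) = (23/9)/m.
So |(-2m + 7)/(3m + 1) + 2/3| < ε whenever m > (23/9)/ε.
Take N_0 = (23/9)/ε. If m > N_0 then |(-2m + 7)/(3m + 1) + 2/3| ≤ (23/9)/m < ε.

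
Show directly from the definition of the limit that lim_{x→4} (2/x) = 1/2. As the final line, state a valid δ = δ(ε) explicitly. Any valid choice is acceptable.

Let ε > 0. We seek δ > 0 such that 0 < |x − 4| < δ implies |2/x − (1/2)| < ε.
|2/x − (1/2)| = 2·|4 − x|/(4·|x|) = 2|x − 4|/(4|x|).
Restrict δ ≤ 2. Then |x − 4| < 2 gives |x| > 2, so 4|x| > 8.
Then |2/x − (1/2)| < 2|x − 4|/8, which is < ε when |x − 4| < 4ε.
Take δ = min(2, 4ε). Then 0 < |x − 4| < δ gives both |x − 4| < 2 and |x − 4| < 4ε, so |2/x − (1/2)| < ε.

δ = min(2, 4ε)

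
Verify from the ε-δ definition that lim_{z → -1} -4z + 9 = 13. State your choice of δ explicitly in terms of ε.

Suppose ε > 0. We need δ > 0 so that 0 < |z + 1| < δ implies |(-4z + 9) − 13| < ε.
|(-4z + 9) − 13| = |-4z - 4| = 4|z + 1|.
So 4|z + 1| < ε exactly when |z + 1| < ε/4.
Take δ = ε/4. If 0 < |z + 1| < δ then |(-4z + 9) − 13| = 4|z + 1| < 4·(ε/4) = ε.

δ = ε/4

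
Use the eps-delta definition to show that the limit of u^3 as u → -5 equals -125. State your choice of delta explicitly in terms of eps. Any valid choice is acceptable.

Let eps > 0. We seek delta > 0 with 0 < |u + 5| < delta ⇒ |u^3 + 125| < eps.
Factor: u^3 + 125 = (u + 5)(u^2 - 5u + 25), so |u^3 + 125| = |u + 5|·|u^2 - 5u + 25|.
Impose delta ≤ 1 so that |u| < 6; then |u^2 - 5u + 25| ≤ 91.
Hence |u^3 + 125| ≤ 91|u + 5|, which is < eps once |u + 5| < eps/91.
Take delta = min(1, eps/91). If 0 < |u + 5| < delta then both bounds hold and |u^3 + 125| ≤ 91|u + 5| < 91·(eps/91) = eps.

delta = min(1, eps/91)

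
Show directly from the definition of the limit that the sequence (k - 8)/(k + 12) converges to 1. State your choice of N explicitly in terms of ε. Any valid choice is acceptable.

Let ε > 0 be given. For k ≥ 1, |(k - 8)/(k + 12) − 1| = |-20|/((k + 12)) = 20/((k + 12)).
Since k + 12 ≥ k for k ≥ 1, this is ≤ 20/(k) = 20/k.
So |(k - 8)/(k + 12) − 1| < ε whenever k > 20/ε.
Take N = 20/ε. If k > N then |(k - 8)/(k + 12) − 1| ≤ 20/k < ε.

N = 20/ε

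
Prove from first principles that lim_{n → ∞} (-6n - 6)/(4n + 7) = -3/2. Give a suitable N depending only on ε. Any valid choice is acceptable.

Suppose ε > 0. For n ≥ 1, |(-6n - 6)/(4n + 7) + 3/2| = |18|/(4(4n + 7)) = 18/(4(4n + 7)).
Since 4n + 7 ≥ 4n for n ≥ 1, this is ≤ 18/(4·4n) = (9/8)/n.
So |(-6n - 6)/(4n + 7) + 3/2| < ε whenever n > (9/8)/ε.
Take N = (9/8)/ε. If n > N then |(-6n - 6)/(4n + 7) + 3/2| ≤ (9/8)/n < ε.

N = (9/8)/ε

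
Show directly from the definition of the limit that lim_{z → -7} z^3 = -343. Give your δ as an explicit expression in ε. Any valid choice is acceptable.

Suppose ε > 0. We seek δ > 0 with 0 < |z + 7| < δ ⇒ |z^3 + 343| < ε.
Factor: z^3 + 343 = (z + 7)(z^2 - 7z + 49), so |z^3 + 343| = |z + 7|·|z^2 - 7z + 49|.
Impose δ ≤ 1 so that |z| < 8; then |z^2 - 7z + 49| ≤ 169.
Hence |z^3 + 343| ≤ 169|z + 7|, which is < ε once |z + 7| < ε/169.
Take δ = min(1, ε/169). If 0 < |z + 7| < δ then both bounds hold and |z^3 + 343| ≤ 169|z + 7| < 169·(ε/169) = ε.

δ = min(1, ε/169)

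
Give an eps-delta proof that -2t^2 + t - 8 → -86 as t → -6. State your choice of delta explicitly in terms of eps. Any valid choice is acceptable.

delta = min(1, eps/27)

Let eps > 0. We want delta > 0 such that 0 < |t + 6| < delta implies |(-2t^2 + t - 8) + 86| < eps.
(-2t^2 + t - 8) + 86 = -2t^2 + t + 78 = (t + 6)(-2t + 13).
So |(-2t^2 + t - 8) + 86| = |t + 6|·|-2t + 13|.
Assume first that |t + 6| < 1, so |t| < 7. Then |-2t + 13| ≤ 2·7 + 13 = 27.
Hence |(-2t^2 + t - 8) + 86| ≤ 27|t + 6| < eps provided |t + 6| < eps/27.
Choosing delta = min(1, eps/27) ensures both conditions, hence |(-2t^2 + t - 8) + 86| < eps.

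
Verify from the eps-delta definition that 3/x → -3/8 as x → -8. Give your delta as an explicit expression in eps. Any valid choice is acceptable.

Fix eps > 0. We seek delta > 0 such that 0 < |x + 8| < delta implies |3/x + 3/8| < eps.
|3/x + 3/8| = 3·|-8 − x|/(8·|x|) = 3|x + 8|/(8|x|).
Restrict delta ≤ 4. Then |x + 8| < 4 gives |x| > 4, so 8|x| > 32.
Then |3/x + 3/8| < 3|x + 8|/32, which is < eps when |x + 8| < (32/3)eps.
Take delta = min(4, (32/3)eps). Then 0 < |x + 8| < delta gives both |x + 8| < 4 and |x + 8| < (32/3)eps, so |3/x + 3/8| < eps.

delta = min(4, (32/3)eps)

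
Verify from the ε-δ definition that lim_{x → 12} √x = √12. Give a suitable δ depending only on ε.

Let ε > 0. We want δ > 0 such that 0 < |x − 12| < δ implies |√x − √12| < ε.
Multiplying by the conjugate, |√x − √12| = |x − 12|/(√x + √12).
Restrict δ ≤ 12 so that |x − 12| < 12 forces x > 0, and then √x + √12 > √12.
Hence |√x − √12| < |x − 12|/√12, which is < ε once |x − 12| < √12·ε.
Take δ = min(12, √12·ε). If 0 < |x − 12| < δ then x > 0 and |√x − √12| < |x − 12|/√12 < ε.

δ = min(12, √12·ε)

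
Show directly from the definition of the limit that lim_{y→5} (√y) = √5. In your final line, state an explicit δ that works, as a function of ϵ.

δ = min(5, √5·ϵ)

Let ϵ > 0 be given. We want δ > 0 such that 0 < |y − 5| < δ implies |√y − √5| < ϵ.
Rationalise: √y − √5 = (y − 5)/(√y + √5), so |√y − √5| = |y − 5|/(√y + √5).
Restrict δ ≤ 5 so that |y − 5| < 5 forces y > 0, and then √y + √5 > √5.
Hence |√y − √5| < |y − 5|/√5, which is < ϵ once |y − 5| < √5·ϵ.
Take δ = min(5, √5·ϵ). If 0 < |y − 5| < δ then y > 0 and |√y − √5| < |y − 5|/√5 < ϵ.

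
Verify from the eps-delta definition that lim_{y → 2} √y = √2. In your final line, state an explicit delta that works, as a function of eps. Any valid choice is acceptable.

delta = min(2, √2·eps)

Let eps > 0. We want delta > 0 such that 0 < |y − 2| < delta implies |√y − √2| < eps.
Rationalise: √y − √2 = (y − 2)/(√y + √2), so |√y − √2| = |y − 2|/(√y + √2).
Restrict delta ≤ 2 so that |y − 2| < 2 forces y > 0, and then √y + √2 > √2.
Hence |√y − √2| < |y − 2|/√2, which is < eps once |y − 2| < √2·eps.
Take delta = min(2, √2·eps). If 0 < |y − 2| < delta then y > 0 and |√y − √2| < |y − 2|/√2 < eps.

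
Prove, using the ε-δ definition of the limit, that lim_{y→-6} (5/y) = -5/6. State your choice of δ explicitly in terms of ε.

Let ε > 0. We seek δ > 0 such that 0 < |y + 6| < δ implies |5/y + 5/6| < ε.
|5/y + 5/6| = 5·|-6 − y|/(6·|y|) = 5|y + 6|/(6|y|).
Restrict δ ≤ 3. Then |y + 6| < 3 gives |y| > 3, so 6|y| > 18.
Then |5/y + 5/6| < 5|y + 6|/18, which is < ε when |y + 6| < (18/5)ε.
Take δ = min(3, (18/5)ε). Then 0 < |y + 6| < δ gives both |y + 6| < 3 and |y + 6| < (18/5)ε, so |5/y + 5/6| < ε.

δ = min(3, (18/5)ε)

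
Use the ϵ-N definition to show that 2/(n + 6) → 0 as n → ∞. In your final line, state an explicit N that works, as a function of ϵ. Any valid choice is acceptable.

Let ϵ > 0. For n ≥ 1, |2/(n + 6) − 0| = 2/(n + 6) ≤ 2/n.
We need 2/n < ϵ, i.e. n > 2/ϵ.
Take N = 2/ϵ. If n > N then |2/(n + 6)| ≤ 2/n < ϵ.

N = 2/ϵ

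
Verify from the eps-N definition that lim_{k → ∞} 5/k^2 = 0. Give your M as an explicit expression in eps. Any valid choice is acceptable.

M = (5/eps)^{1/2}

Let eps > 0. For k ≥ 1, |5/k^2 − 0| = 5/k^2.
5/k^2 < eps ⇔ k^2 > 5/eps ⇔ k > (5/eps)^{1/2}.
Take M = (5/eps)^{1/2}. Then k > M implies 5/k^2 < eps.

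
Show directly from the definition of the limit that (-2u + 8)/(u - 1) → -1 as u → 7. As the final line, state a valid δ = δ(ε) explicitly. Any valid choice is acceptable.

Fix ε > 0. We want δ > 0 with 0 < |u − 7| < δ ⇒ |(-2u + 8)/(u - 1) + 1| < ε.
Combining over a common denominator, (-2u + 8)/(u - 1) + 1 = [(-2u + 8)·6 − (-6)·(u - 1)] / [6·(u - 1)] = -6(u − 7) / (6(u - 1)).
So |(-2u + 8)/(u - 1) + 1| = 6|u − 7| / (6·|u − 1|).
Require δ ≤ 3, so |u − 1| ≥ |6| − |u − 7| > 6 − 3 = 3.
Hence |(-2u + 8)/(u - 1) + 1| < 6|u − 7|/(6·3) = (1/3)|u − 7|, which is < ε once |u − 7| < 3ε.
Take δ = min(3, 3ε). Then 0 < |u − 7| < δ forces both bounds, so |(-2u + 8)/(u - 1) + 1| < ε.

δ = min(3, 3ε)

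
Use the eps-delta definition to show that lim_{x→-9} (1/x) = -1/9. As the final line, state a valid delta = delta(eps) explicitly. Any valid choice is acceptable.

delta = min(9/2, (81/2)eps)

Suppose eps > 0. We seek delta > 0 such that 0 < |x + 9| < delta implies |1/x + 1/9| < eps.
|1/x + 1/9| = |-9 − x|/(9·|x|) = |x + 9|/(9|x|).
Require delta ≤ 9/2 so that |x| > 9 − 9/2 = 9/2, hence 9|x| > 81/2.
Then |1/x + 1/9| < |x + 9|/(81/2), which is < eps when |x + 9| < (81/2)eps.
Take delta = min(9/2, (81/2)eps). Then 0 < |x + 9| < delta gives both |x + 9| < 9/2 and |x + 9| < (81/2)eps, so |1/x + 1/9| < eps.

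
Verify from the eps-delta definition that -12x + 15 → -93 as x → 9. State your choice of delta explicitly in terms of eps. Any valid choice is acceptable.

Suppose eps > 0. We need delta > 0 so that 0 < |x − 9| < delta implies |(-12x + 15) + 93| < eps.
Since (-12x + 15) + 93 = -12(x − 9), we have |(-12x + 15) + 93| = 12|x − 9|.
So 12|x − 9| < eps exactly when |x − 9| < eps/12.
Choosing delta = eps/12 gives |(-12x + 15) + 93| = 12|x − 9| < eps whenever |x − 9| < delta.

delta = eps/12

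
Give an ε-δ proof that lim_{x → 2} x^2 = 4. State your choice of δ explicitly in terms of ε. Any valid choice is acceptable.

δ = min(1, ε/5)

Let ε > 0. We seek δ > 0 with 0 < |x − 2| < δ ⇒ |x^2 − 4| < ε.
Factor: x^2 − 4 = (x − 2)(x + 2), so |x^2 − 4| = |x − 2|·|x + 2|.
Restrict δ ≤ 1. Then |x − 2| < 1 gives |x| < 3, so by the triangle inequality |x + 2| ≤ 3 + 2 = 5.
Hence |x^2 − 4| ≤ 5|x − 2|, which is < ε once |x − 2| < ε/5.
Take δ = min(1, ε/5). If 0 < |x − 2| < δ then both bounds hold and |x^2 − 4| ≤ 5|x − 2| < 5·(ε/5) = ε.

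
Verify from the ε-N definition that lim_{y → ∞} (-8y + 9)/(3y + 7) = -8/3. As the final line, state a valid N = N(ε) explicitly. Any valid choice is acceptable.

N = (83/9)/ε

Fix ε > 0. We seek N > 0 such that y > N implies |(-8y + 9)/(3y + 7) + 8/3| < ε.
(-8y + 9)/(3y + 7) + 8/3 = (3(-8y + 9) − (-8)(3y + 7)) / (3(3y + 7)) = 83/(3(3y + 7)).
For y > 0 we have 3y + 7 > 3y, so |(-8y + 9)/(3y + 7) + 8/3| = 83/(3(3y + 7)) < 83/(3·3y) = (83/9)/y.
Thus |(-8y + 9)/(3y + 7) + 8/3| < ε whenever y > (83/9)/ε.
Take N = (83/9)/ε. If y > N then |(-8y + 9)/(3y + 7) + 8/3| < (83/9)/y < ε.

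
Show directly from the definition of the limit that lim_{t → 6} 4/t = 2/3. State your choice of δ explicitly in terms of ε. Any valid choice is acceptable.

Let ε > 0 be given. We seek δ > 0 such that 0 < |t − 6| < δ implies |4/t − (2/3)| < ε.
|4/t − (2/3)| = 4·|6 − t|/(6·|t|) = 4|t − 6|/(6|t|).
Require δ ≤ 3 so that |t| > 6 − 3 = 3, hence 6|t| > 18.
Then |4/t − (2/3)| < 4|t − 6|/18, which is < ε when |t − 6| < (9/2)ε.
Take δ = min(3, (9/2)ε). Then 0 < |t − 6| < δ gives both |t − 6| < 3 and |t − 6| < (9/2)ε, so |4/t − (2/3)| < ε.

δ = min(3, (9/2)ε)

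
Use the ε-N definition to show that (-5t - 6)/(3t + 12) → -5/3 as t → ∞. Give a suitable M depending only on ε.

Suppose ε > 0. We seek M > 0 such that t > M implies |(-5t - 6)/(3t + 12) + 5/3| < ε.
(-5t - 6)/(3t + 12) + 5/3 = (3(-5t - 6) − (-5)(3t + 12)) / (3(3t + 12)) = 42/(3(3t + 12)).
For t > 0 we have 3t + 12 > 3t, so |(-5t - 6)/(3t + 12) + 5/3| = 42/(3(3t + 12)) < 42/(3·3t) = (14/3)/t.
Thus |(-5t - 6)/(3t + 12) + 5/3| < ε whenever t > (14/3)/ε.
Take M = (14/3)/ε. If t > M then |(-5t - 6)/(3t + 12) + 5/3| < (14/3)/t < ε.

M = (14/3)/ε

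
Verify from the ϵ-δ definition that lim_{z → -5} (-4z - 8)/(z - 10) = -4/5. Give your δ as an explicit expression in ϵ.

Let ϵ > 0 be given. We want δ > 0 with 0 < |z + 5| < δ ⇒ |(-4z - 8)/(z - 10) + 4/5| < ϵ.
Combining over a common denominator, (-4z - 8)/(z - 10) + 4/5 = [(-4z - 8)·(-15) − 12·(z - 10)] / [(-15)·(z - 10)] = 48(z + 5) / ((-15)(z - 10)).
So |(-4z - 8)/(z - 10) + 4/5| = 48|z + 5| / (15·|z − 10|).
Require δ ≤ 15/2, so |z − 10| ≥ |-15| − |z + 5| > 15 − 15/2 = 15/2.
Hence |(-4z - 8)/(z - 10) + 4/5| < 48|z + 5|/(15·(15/2)) = (32/75)|z + 5|, which is < ϵ once |z + 5| < (75/32)ϵ.
Take δ = min(15/2, (75/32)ϵ). Then 0 < |z + 5| < δ forces both bounds, so |(-4z - 8)/(z - 10) + 4/5| < ϵ.

δ = min(15/2, (75/32)ϵ)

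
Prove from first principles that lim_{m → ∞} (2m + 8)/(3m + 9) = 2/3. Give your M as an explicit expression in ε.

Let ε > 0 be given. For m ≥ 1, |(2m + 8)/(3m + 9) − (2/3)| = |6|/(3(3m + 9)) = 6/(3(3m + 9)).
Since 3m + 9 ≥ 3m for m ≥ 1, this is ≤ 6/(3·3m) = (2/3)/m.
So |(2m + 8)/(3m + 9) − (2/3)| < ε whenever m > (2/3)/ε.
Take M = (2/3)/ε. If m > M then |(2m + 8)/(3m + 9) − (2/3)| ≤ (2/3)/m < ε.

M = (2/3)/ε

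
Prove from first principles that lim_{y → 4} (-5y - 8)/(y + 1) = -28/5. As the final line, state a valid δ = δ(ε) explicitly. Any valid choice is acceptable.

δ = min(5/2, (25/6)ε)

Let ε > 0. We want δ > 0 with 0 < |y − 4| < δ ⇒ |(-5y - 8)/(y + 1) + 28/5| < ε.
Combining over a common denominator, (-5y - 8)/(y + 1) + 28/5 = [(-5y - 8)·5 − (-28)·(y + 1)] / [5·(y + 1)] = 3(y − 4) / (5(y + 1)).
So |(-5y - 8)/(y + 1) + 28/5| = 3|y − 4| / (5·|y + 1|).
Require δ ≤ 5/2, so |y + 1| ≥ |5| − |y − 4| > 5 − 5/2 = 5/2.
Hence |(-5y - 8)/(y + 1) + 28/5| < 3|y − 4|/(5·(5/2)) = (6/25)|y − 4|, which is < ε once |y − 4| < (25/6)ε.
Take δ = min(5/2, (25/6)ε). Then 0 < |y − 4| < δ forces both bounds, so |(-5y - 8)/(y + 1) + 28/5| < ε.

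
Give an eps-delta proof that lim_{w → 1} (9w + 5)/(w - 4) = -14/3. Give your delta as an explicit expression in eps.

delta = min(3/2, (9/82)eps)

Let eps > 0. We want delta > 0 with 0 < |w − 1| < delta ⇒ |(9w + 5)/(w - 4) + 14/3| < eps.
Combining over a common denominator, (9w + 5)/(w - 4) + 14/3 = [(9w + 5)·(-3) − 14·(w - 4)] / [(-3)·(w - 4)] = -41(w − 1) / ((-3)(w - 4)).
So |(9w + 5)/(w - 4) + 14/3| = 41|w − 1| / (3·|w − 4|).
Restrict delta ≤ 3/2. Then |w − 1| < 3/2 gives |w − 4| = |(w − 1) + (-3)| ≥ 3 − 3/2 = 3/2.
Hence |(9w + 5)/(w - 4) + 14/3| < 41|w − 1|/(3·(3/2)) = (82/9)|w − 1|, which is < eps once |w − 1| < (9/82)eps.
Take delta = min(3/2, (9/82)eps). Then 0 < |w − 1| < delta forces both bounds, so |(9w + 5)/(w - 4) + 14/3| < eps.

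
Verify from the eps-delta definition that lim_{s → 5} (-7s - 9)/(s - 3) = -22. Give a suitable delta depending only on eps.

Suppose eps > 0. We want delta > 0 with 0 < |s − 5| < delta ⇒ |(-7s - 9)/(s - 3) + 22| < eps.
Combining over a common denominator, (-7s - 9)/(s - 3) + 22 = [(-7s - 9)·2 − (-44)·(s - 3)] / [2·(s - 3)] = 30(s − 5) / (2(s - 3)).
So |(-7s - 9)/(s - 3) + 22| = 30|s − 5| / (2·|s − 3|).
Require delta ≤ 1, so |s − 3| ≥ |2| − |s − 5| > 2 − 1 = 1.
Hence |(-7s - 9)/(s - 3) + 22| < 30|s − 5|/(2·1) = 15|s − 5|, which is < eps once |s − 5| < (1/15)eps.
Take delta = min(1, (1/15)eps). Then 0 < |s − 5| < delta forces both bounds, so |(-7s - 9)/(s - 3) + 22| < eps.

delta = min(1, (1/15)eps)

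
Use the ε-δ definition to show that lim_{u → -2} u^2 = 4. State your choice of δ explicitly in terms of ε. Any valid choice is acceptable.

δ = min(1, ε/5)

Let ε > 0. We seek δ > 0 with 0 < |u + 2| < δ ⇒ |u^2 − 4| < ε.
Factor: u^2 − 4 = (u + 2)(u - 2), so |u^2 − 4| = |u + 2|·|u - 2|.
Impose δ ≤ 1 so that |u| < 3; then |u - 2| ≤ 5.
Hence |u^2 − 4| ≤ 5|u + 2|, which is < ε once |u + 2| < ε/5.
Take δ = min(1, ε/5). If 0 < |u + 2| < δ then both bounds hold and |u^2 − 4| ≤ 5|u + 2| < 5·(ε/5) = ε.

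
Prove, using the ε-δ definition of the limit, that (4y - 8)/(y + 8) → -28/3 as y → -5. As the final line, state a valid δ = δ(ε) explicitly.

Let ε > 0 be given. We want δ > 0 with 0 < |y + 5| < δ ⇒ |(4y - 8)/(y + 8) + 28/3| < ε.
Combining over a common denominator, (4y - 8)/(y + 8) + 28/3 = [(4y - 8)·3 − (-28)·(y + 8)] / [3·(y + 8)] = 40(y + 5) / (3(y + 8)).
So |(4y - 8)/(y + 8) + 28/3| = 40|y + 5| / (3·|y + 8|).
Require δ ≤ 3/2, so |y + 8| ≥ |3| − |y + 5| > 3 − 3/2 = 3/2.
Hence |(4y - 8)/(y + 8) + 28/3| < 40|y + 5|/(3·(3/2)) = (80/9)|y + 5|, which is < ε once |y + 5| < (9/80)ε.
Take δ = min(3/2, (9/80)ε). Then 0 < |y + 5| < δ forces both bounds, so |(4y - 8)/(y + 8) + 28/3| < ε.

δ = min(3/2, (9/80)ε)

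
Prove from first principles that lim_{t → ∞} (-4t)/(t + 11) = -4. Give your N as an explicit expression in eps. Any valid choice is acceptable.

Let eps > 0. We seek N > 0 such that t > N implies |(-4t)/(t + 11) + 4| < eps.
(-4t)/(t + 11) + 4 = ((-4t) − (-4)(t + 11)) / ((t + 11)) = 44/((t + 11)).
For t > 0 we have t + 11 > t, so |(-4t)/(t + 11) + 4| = 44/((t + 11)) < 44/(t) = 44/t.
Thus |(-4t)/(t + 11) + 4| < eps whenever t > 44/eps.
Take N = 44/eps. If t > N then |(-4t)/(t + 11) + 4| < 44/t < eps.

N = 44/eps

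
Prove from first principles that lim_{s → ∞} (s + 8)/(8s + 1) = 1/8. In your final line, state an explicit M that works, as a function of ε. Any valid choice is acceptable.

Suppose ε > 0. We seek M > 0 such that s > M implies |(s + 8)/(8s + 1) − (1/8)| < ε.
(s + 8)/(8s + 1) − (1/8) = (8(s + 8) − (8s + 1)) / (8(8s + 1)) = 63/(8(8s + 1)).
For s > 0 we have 8s + 1 > 8s, so |(s + 8)/(8s + 1) − (1/8)| = 63/(8(8s + 1)) < 63/(8·8s) = (63/64)/s.
Thus |(s + 8)/(8s + 1) − (1/8)| < ε whenever s > (63/64)/ε.
Take M = (63/64)/ε. If s > M then |(s + 8)/(8s + 1) − (1/8)| < (63/64)/s < ε.

M = (63/64)/ε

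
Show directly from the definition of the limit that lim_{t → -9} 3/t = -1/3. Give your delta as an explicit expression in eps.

Suppose eps > 0. We seek delta > 0 such that 0 < |t + 9| < delta implies |3/t + 1/3| < eps.
|3/t + 1/3| = 3·|-9 − t|/(9·|t|) = 3|t + 9|/(9|t|).
Restrict delta ≤ 9/2. Then |t + 9| < 9/2 gives |t| > 9/2, so 9|t| > 81/2.
Then |3/t + 1/3| < 3|t + 9|/(81/2), which is < eps when |t + 9| < (27/2)eps.
Take delta = min(9/2, (27/2)eps). Then 0 < |t + 9| < delta gives both |t + 9| < 9/2 and |t + 9| < (27/2)eps, so |3/t + 1/3| < eps.

delta = min(9/2, (27/2)eps)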